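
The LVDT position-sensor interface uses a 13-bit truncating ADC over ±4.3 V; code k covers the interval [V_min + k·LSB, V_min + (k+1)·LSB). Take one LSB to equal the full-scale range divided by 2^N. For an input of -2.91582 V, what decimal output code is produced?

1318

The full-scale span is 4.3 − (-4.3) = 8.6 V. LSB = 8.6 V / 2^13 ≈ 1.050 mV.
code = ⌊(V_in − V_min)/LSB⌋ = ⌊(V_in − V_min) × 2^13 / range⌋
     = ⌊(-2.91582 − (-4.3)) × 8192 / 8.6⌋ = ⌊1.38418 × 8192/8.6⌋
     = ⌊1318.512⌋ = 1318.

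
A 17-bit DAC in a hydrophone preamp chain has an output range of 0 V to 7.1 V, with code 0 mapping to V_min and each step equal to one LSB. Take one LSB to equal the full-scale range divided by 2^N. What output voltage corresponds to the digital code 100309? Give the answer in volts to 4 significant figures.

5.434 V

Range is 7.1 V. LSB = 7.1 V / 2^17.
V_out = 0 + 100309 × (7.1/131072) V
      = 0 + 5.43361 = 5.43361 V.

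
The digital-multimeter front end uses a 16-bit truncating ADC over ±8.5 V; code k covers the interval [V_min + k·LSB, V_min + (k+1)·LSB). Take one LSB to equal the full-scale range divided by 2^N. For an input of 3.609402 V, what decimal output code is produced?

Range = 8.5 − (-8.5) = 17 V. LSB = 17 V / 2^16 ≈ 259.4 µV.
V_in − V_min = 3.609402 − (-8.5) = 12.109402 V.
Divide by LSB: 12.109402 × 65536/17 = 46682.4570.
Truncating gives code 46682.

46682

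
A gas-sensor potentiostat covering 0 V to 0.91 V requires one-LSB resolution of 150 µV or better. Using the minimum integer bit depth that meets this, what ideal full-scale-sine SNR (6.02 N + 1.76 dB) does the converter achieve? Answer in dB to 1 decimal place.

80.0 dB

Span = 0.91 V.
Levels needed ≥ 0.91/150 µV = 6067. 2^13 = 8192 suffices, so N_min = 13.
SNR = 6.02 × 13 + 1.76 = 80.02 dB.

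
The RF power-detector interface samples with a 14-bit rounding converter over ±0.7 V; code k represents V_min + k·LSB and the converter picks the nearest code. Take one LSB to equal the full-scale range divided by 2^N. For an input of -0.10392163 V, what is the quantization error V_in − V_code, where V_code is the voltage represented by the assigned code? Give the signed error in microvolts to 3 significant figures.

Full-scale range = 0.7 V − (-0.7 V) = 1.4 V. LSB = 1.4 V / 2^14 ≈ 85.45 µV.
Position in LSBs: (-0.10392163 − (-0.7)) × 16384/1.4 = 6975.8200; rounding gives k = 6976.
V_code = -0.7 + (6976/16384) × 1.4 = -0.10390625000 V.
e = -0.10392163 − (-0.10390625000) = −15.4 µV.

−15.4 µV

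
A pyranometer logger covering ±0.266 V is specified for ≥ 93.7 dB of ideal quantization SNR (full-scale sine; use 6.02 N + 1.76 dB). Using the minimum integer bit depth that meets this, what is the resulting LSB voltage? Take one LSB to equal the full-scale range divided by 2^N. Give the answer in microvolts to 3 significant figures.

8.12 µV

The full-scale span is 0.266 − (-0.266) = 0.532 V.
N ≥ (93.7 − 1.76)/6.02 = 15.272 → N_min = 16.
One LSB is 0.532 V / 65536 = 8.12 µV.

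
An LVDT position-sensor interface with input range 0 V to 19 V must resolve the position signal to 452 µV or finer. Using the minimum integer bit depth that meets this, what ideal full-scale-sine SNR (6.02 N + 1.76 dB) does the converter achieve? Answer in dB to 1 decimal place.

98.1 dB

Full-scale range = 19 V.
Required number of levels: 19/452 µV = 42035; smallest N with 2^N ≥ that is 16.
Ideal SNR at N = 16: 6.02·16 + 1.76 = 98.1 dB.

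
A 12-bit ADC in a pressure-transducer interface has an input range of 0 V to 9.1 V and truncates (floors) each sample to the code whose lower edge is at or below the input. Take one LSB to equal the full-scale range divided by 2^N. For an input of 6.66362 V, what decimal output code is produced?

2999

Range is 9.1 V. LSB = 9.1 V / 2^12 ≈ 2.222 mV.
V_in − V_min = 6.66362 − (0) = 6.66362 V.
Divide by LSB: 6.66362 × 4096/9.1 = 2999.3613.
Truncating gives code 2999.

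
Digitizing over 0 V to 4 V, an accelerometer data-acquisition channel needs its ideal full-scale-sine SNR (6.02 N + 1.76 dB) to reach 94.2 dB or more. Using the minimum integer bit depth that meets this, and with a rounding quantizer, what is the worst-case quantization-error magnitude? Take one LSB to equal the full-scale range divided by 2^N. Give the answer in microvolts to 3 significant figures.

Full-scale range = 4 V.
Solving 6.02 N ≥ 94.2 − 1.76: N ≥ 15.355. Round up → N = 16.
Step size = 4/65536 V = 61.035 µV.
Half an LSB is 30.5 µV.

30.5 µV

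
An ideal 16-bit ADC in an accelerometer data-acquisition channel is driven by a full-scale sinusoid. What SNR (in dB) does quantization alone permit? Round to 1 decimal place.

98.1 dB

Ideal quantization SNR: 6.02 × 16 + 1.76 dB = 98.1 dB.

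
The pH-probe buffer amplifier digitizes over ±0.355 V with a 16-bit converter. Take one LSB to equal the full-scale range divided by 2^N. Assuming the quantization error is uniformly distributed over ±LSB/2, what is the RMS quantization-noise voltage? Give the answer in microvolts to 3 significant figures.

3.13 µV

The full-scale span is 0.355 − (-0.355) = 0.71 V.
Step size = 0.71/65536 V = 10.834 µV.
σ_q = LSB/√12 = 10.834 µV/3.4641 = 3.13 µV.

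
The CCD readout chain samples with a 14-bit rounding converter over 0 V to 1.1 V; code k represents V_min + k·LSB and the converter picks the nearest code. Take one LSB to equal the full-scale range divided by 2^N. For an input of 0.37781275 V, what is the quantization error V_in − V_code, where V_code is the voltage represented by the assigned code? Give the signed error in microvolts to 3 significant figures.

+23.4 µV

V_FS = 1.1 V. LSB = 1.1 V / 2^14 ≈ 67.14 µV.
Position in LSBs: (0.37781275 − (0)) × 16384/1.1 = 5627.3492; rounding gives k = 5627.
Reconstructed level: 0 + 5627 × 1.1/16384 V = 0.37778930664 V.
Error = V_in − V_code = 0.37781275 − (0.37778930664) = +23.4 µV.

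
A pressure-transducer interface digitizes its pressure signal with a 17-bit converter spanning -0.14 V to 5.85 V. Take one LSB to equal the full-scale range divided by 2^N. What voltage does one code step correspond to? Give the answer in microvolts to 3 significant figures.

Full-scale range = 5.85 V − (-0.14 V) = 5.99 V.
2^17 = 131072 levels.
Step size = 5.99/131072 V = 45.7 µV.

45.7 µV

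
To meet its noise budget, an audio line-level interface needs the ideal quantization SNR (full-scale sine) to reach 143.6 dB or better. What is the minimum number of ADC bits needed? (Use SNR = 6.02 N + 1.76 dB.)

Solving 6.02 N ≥ 143.6 − 1.76: N ≥ 23.561. Round up → N = 24.

24 bits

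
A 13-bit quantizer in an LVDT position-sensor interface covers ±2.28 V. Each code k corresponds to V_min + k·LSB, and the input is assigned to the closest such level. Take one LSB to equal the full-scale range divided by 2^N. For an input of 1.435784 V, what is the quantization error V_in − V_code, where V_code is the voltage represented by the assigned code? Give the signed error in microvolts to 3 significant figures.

Span: 2.28 V − (-2.28 V) = 4.56 V. LSB = 4.56 V / 2^13 ≈ 0.5566 mV.
(1.435784 − (-2.28)) / LSB = 3.715784 × 8192/4.56 = 6675.3734. Nearest integer: k = 6675.
Reconstructed level: -2.28 + 6675 × 4.56/8192 V = 1.435576172 V.
V_in − V_code = 1.435784 − (1.435576172) = +208 µV.

+208 µV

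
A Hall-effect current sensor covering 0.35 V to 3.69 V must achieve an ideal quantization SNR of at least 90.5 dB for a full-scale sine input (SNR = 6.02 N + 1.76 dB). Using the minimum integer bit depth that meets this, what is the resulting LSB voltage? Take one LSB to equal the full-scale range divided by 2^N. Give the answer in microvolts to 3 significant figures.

102 µV

Span: 3.69 V − (0.35 V) = 3.34 V.
Required N = ⌈(90.5 − 1.76)/6.02⌉ = ⌈14.741⌉ = 15.
One LSB is 3.34 V / 32768 = 102 µV.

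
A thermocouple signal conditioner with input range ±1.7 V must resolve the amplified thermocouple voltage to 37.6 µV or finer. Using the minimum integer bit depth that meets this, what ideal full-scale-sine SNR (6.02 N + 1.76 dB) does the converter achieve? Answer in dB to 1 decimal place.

Range = 1.7 − (-1.7) = 3.4 V.
Need 2^N ≥ 3.4 V / 37.6 µV = 90430 → N_min = 17.
Ideal SNR at N = 17: 6.02·17 + 1.76 = 104.1 dB.

104.1 dB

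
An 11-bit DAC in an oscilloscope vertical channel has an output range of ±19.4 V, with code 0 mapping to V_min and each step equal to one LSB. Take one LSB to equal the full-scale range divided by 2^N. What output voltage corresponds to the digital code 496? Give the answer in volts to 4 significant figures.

-10.00 V

Span: 19.4 V − (-19.4 V) = 38.8 V. LSB = 38.8 V / 2^11.
Output = V_min + (496/2048) × range = -19.4 + 0.242188 × 38.8 V
      = -19.4 V + 9.39688 V = -10.0031 V.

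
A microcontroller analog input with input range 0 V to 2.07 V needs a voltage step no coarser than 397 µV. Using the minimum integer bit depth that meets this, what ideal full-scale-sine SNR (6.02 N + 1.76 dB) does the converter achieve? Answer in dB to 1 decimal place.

80.0 dB

V_FS = 2.07 V.
Levels needed ≥ 2.07/397 µV = 5214. 2^13 = 8192 suffices, so N_min = 13.
SNR = 6.02 × 13 + 1.76 = 80.02 dB.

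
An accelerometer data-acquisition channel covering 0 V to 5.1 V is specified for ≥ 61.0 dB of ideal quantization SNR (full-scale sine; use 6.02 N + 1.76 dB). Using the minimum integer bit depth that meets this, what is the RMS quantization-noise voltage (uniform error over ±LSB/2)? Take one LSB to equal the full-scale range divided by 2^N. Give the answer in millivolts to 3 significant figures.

1.44 mV

Full-scale range = 5.1 V.
Required N = ⌈(61.0 − 1.76)/6.02⌉ = ⌈9.841⌉ = 10.
LSB = 5.1 V / 2^10 = 4.9805 mV.
RMS noise = LSB/√12 = 1.44 mV.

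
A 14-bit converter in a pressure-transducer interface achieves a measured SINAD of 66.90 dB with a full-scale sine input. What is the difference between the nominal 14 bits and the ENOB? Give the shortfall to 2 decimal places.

ENOB = (SINAD − 1.76)/6.02 = (66.90 − 1.76)/6.02 = 10.8206 bits.
14 − 10.8206 = 3.18 bits below nominal.

3.18 bits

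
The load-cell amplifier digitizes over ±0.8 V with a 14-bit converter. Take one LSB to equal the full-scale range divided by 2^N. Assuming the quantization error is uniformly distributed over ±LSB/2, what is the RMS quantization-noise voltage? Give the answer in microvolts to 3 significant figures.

28.2 µV

Span: 0.8 V − (-0.8 V) = 1.6 V.
One LSB is 1.6 V / 16384 = 97.656 µV.
RMS of a uniform error over width LSB is LSB/√12 = 28.2 µV.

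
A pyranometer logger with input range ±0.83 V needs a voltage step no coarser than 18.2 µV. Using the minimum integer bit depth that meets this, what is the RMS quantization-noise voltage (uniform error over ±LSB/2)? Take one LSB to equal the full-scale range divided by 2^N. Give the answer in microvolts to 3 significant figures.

3.66 µV

Range = 0.83 − (-0.83) = 1.66 V.
Levels needed ≥ 1.66/18.2 µV = 91210. 2^17 = 131072 suffices, so N_min = 17.
LSB = 1.66 V ÷ 2^17 = 1.66/131072 V = 12.665 µV.
RMS noise = LSB/√12 = 3.66 µV.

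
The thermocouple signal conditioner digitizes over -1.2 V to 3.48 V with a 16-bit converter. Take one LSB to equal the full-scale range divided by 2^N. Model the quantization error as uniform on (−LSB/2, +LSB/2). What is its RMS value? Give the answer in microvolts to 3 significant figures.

Range = 3.48 − (-1.2) = 4.68 V.
Step size = 4.68/65536 V = 71.411 µV.
σ_q = LSB/√12 = 71.411 µV/3.4641 = 20.6 µV.

20.6 µV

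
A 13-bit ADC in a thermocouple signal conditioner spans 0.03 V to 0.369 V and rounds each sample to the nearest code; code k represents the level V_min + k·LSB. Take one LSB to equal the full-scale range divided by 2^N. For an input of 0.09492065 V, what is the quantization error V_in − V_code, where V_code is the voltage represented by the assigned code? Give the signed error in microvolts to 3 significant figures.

−7.45 µV

Full-scale range = 0.369 V − (0.03 V) = 0.339 V. LSB = 0.339 V / 2^13 ≈ 41.38 µV.
(0.09492065 − (0.03)) / LSB = 0.06492065 × 8192/0.339 = 1568.8200. Nearest integer: k = 1569.
V_code = V_min + k × range/2^13 = 0.03 + 1569 × 0.339/8192 = 0.09492810059 V.
e = 0.09492065 − (0.09492810059) = −7.45 µV.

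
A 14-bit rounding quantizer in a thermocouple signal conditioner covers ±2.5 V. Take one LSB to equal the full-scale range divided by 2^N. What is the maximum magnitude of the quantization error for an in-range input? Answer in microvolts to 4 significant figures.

152.6 µV

Full-scale range = 2.5 V − (-2.5 V) = 5 V.
LSB = 5 V ÷ 2^14 = 5/16384 V = 305.176 µV.
Worst-case error for round-to-nearest is half an LSB: 152.6 µV.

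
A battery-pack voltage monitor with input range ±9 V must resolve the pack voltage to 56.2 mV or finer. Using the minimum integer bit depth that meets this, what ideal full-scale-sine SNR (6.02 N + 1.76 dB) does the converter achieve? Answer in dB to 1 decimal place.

55.9 dB

Full-scale range = 9 V − (-9 V) = 18 V.
Required number of levels: 18/56.2 mV = 320.28; smallest N with 2^N ≥ that is 9.
SNR = 6.02 × 9 + 1.76 = 55.94 dB.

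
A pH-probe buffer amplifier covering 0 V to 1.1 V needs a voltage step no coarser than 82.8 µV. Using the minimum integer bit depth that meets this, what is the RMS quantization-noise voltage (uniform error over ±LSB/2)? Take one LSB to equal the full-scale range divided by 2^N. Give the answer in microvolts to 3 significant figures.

19.4 µV

Full-scale range = 1.1 V.
Levels needed ≥ 1.1/82.8 µV = 13290. 2^14 = 16384 suffices, so N_min = 14.
Step size = 1.1/16384 V = 67.139 µV.
RMS noise = LSB/√12 = 19.4 µV.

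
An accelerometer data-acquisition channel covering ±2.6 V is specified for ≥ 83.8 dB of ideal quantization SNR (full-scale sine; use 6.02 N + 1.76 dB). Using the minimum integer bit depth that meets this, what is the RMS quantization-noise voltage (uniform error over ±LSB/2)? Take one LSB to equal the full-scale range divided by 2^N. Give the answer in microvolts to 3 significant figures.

91.6 µV

Span: 2.6 V − (-2.6 V) = 5.2 V.
N ≥ (83.8 − 1.76)/6.02 = 13.628 → N_min = 14.
LSB = 5.2 V ÷ 2^14 = 5.2/16384 V = 317.38 µV.
V_rms = LSB/√12 = 91.6 µV.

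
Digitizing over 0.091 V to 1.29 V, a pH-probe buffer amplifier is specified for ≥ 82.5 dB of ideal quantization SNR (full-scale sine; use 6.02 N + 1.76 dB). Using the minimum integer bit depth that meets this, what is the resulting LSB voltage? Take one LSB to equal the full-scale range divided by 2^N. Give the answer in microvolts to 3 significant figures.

Span: 1.29 V − (0.091 V) = 1.199 V.
6.02 N + 1.76 ≥ 82.5 gives N ≥ 13.412, so the minimum integer is 14.
LSB = 1.199 V ÷ 2^14 = 1.199/16384 V = 73.2 µV.

73.2 µV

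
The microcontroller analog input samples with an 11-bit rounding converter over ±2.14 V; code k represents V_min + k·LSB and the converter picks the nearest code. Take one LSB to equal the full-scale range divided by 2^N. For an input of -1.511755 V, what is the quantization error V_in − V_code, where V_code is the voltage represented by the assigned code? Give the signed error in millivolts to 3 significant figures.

−0.798 mV

Full-scale range = 2.14 V − (-2.14 V) = 4.28 V. LSB = 4.28 V / 2^11 ≈ 2.090 mV.
(V_in − V_min)/LSB = (-1.511755 − (-2.14)) × 2048/4.28 = 300.6182 → nearest code k = 301.
V_code = V_min + k × range/2^11 = -2.14 + 301 × 4.28/2048 = -1.510957031 V.
e = -1.511755 − (-1.510957031) = −0.798 mV.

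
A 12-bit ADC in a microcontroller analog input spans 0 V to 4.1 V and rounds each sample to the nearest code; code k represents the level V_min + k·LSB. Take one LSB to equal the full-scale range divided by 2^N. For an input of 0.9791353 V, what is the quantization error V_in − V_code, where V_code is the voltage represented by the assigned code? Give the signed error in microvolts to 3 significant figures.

Range is 4.1 V. LSB = 4.1 V / 2^12 ≈ 1.001 mV.
(V_in − V_min)/LSB = (0.9791353 − (0)) × 4096/4.1 = 978.1800 → nearest code k = 978.
V_code = 0 + (978/4096) × 4.1 = 0.9789550781 V.
Error = V_in − V_code = 0.9791353 − (0.9789550781) = +180 µV.

+180 µV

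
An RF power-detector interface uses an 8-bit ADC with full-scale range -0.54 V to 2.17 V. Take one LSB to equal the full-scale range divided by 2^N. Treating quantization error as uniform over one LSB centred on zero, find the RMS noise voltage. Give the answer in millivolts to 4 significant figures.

Full-scale range = 2.17 V − (-0.54 V) = 2.71 V.
LSB = 2.71 V ÷ 2^8 = 2.71/256 V = 10.5859 mV.
σ_q = LSB/√12 = 10.5859 mV/3.4641 = 3.056 mV.

3.056 mV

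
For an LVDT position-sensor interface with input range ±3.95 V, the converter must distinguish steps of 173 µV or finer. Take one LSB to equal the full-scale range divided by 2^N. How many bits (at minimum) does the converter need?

16 bits

Full-scale range = 3.95 V − (-3.95 V) = 7.9 V.
Levels needed ≥ 7.9/173 µV = 45660. 2^16 = 65536 suffices, so N_min = 16.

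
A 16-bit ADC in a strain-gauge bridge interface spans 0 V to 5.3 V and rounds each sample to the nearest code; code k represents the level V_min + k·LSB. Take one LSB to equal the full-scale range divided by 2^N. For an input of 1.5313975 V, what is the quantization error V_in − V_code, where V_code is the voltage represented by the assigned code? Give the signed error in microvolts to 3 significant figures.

Span = 5.3 V. LSB = 5.3 V / 2^16 ≈ 80.87 µV.
Position in LSBs: (1.5313975 − (0)) × 65536/5.3 = 18936.1635; rounding gives k = 18936.
V_code = 0 + (18936/65536) × 5.3 = 1.5313842773 V.
V_in − V_code = 1.5313975 − (1.5313842773) = +13.2 µV.

+13.2 µV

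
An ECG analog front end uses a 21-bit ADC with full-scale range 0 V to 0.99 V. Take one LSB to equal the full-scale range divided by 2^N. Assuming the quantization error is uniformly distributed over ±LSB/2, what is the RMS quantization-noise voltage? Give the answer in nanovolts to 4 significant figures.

136.3 nV

Full-scale range = 0.99 V.
LSB = 0.99 V / 2^21 = 472.069 nV.
For a uniform distribution on [−LSB/2, +LSB/2], V_rms = LSB/√12 = 472.069 nV/3.4641 = 136.3 nV.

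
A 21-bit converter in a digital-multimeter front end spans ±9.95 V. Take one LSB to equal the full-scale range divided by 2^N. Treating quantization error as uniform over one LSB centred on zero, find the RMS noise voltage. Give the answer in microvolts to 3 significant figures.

2.74 µV

Range = 9.95 − (-9.95) = 19.9 V.
LSB = 19.9 V ÷ 2^21 = 19.9/2097152 V = 9.4891 µV.
For a uniform distribution on [−LSB/2, +LSB/2], V_rms = LSB/√12 = 9.4891 µV/3.4641 = 2.74 µV.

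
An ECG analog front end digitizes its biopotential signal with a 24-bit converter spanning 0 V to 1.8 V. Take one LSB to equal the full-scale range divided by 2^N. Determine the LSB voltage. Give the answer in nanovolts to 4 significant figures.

Full-scale range = 1.8 V.
Number of codes = 2^24 = 16777216.
LSB = 1.8 V ÷ 2^24 = 1.8/16777216 V = 107.3 nV.

107.3 nV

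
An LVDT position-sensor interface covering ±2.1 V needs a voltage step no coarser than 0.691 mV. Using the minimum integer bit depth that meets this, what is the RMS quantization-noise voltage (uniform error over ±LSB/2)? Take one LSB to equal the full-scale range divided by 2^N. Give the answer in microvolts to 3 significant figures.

The full-scale span is 2.1 − (-2.1) = 4.2 V.
Need 2^N ≥ 4.2 V / 0.691 mV = 6078 → N_min = 13.
One LSB is 4.2 V / 8192 = 0.51270 mV.
σ_q = LSB/√12 = 0.51270 mV/3.4641 = 148 µV.

148 µV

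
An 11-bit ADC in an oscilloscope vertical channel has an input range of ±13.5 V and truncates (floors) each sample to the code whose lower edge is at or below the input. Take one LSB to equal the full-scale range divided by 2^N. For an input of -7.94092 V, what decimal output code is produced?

421

Range = 13.5 − (-13.5) = 27 V. LSB = 27 V / 2^11 ≈ 13.18 mV.
(V_in − V_min) × 2^11/range = (-7.94092 − (-13.5)) × 2048/27 = 421.667.
Floor → code = 421.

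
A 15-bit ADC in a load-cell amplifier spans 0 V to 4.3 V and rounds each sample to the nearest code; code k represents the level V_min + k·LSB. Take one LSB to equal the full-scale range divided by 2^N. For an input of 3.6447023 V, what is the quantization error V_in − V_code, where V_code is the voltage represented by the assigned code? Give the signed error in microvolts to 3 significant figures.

+42.9 µV

V_FS = 4.3 V. LSB = 4.3 V / 2^15 ≈ 131.2 µV.
(3.6447023 − (0)) / LSB = 3.6447023 × 32768/4.3 = 27774.3267. Nearest integer: k = 27774.
V_code = V_min + k × range/2^15 = 0 + 27774 × 4.3/32768 = 3.6446594238 V.
Error = V_in − V_code = 3.6447023 − (3.6446594238) = +42.9 µV.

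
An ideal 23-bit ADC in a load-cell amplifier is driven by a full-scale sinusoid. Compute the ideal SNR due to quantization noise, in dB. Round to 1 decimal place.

140.2 dB

6.02(23) + 1.76 = 138.46 + 1.76 = 140.22 dB.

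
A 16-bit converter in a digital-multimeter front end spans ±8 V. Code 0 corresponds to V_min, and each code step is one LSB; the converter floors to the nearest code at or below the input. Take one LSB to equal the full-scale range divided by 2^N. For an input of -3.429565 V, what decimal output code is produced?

Full-scale range = 8 V − (-8 V) = 16 V. LSB = 16 V / 2^16 ≈ 244.1 µV.
V_in − V_min = -3.429565 − (-8) = 4.570435 V.
Divide by LSB: 4.570435 × 65536/16 = 18720.5018.
Truncating gives code 18720.

18720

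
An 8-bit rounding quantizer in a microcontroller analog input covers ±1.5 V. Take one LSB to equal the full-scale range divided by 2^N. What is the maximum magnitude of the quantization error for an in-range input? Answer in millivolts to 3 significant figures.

Range = 1.5 − (-1.5) = 3 V.
One LSB is 3 V / 256 = 11.719 mV.
|e|_max = LSB/2 = 5.86 mV.

5.86 mV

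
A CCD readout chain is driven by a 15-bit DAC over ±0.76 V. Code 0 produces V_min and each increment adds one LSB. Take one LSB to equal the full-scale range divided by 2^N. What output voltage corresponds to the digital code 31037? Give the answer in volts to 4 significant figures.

0.6797 V

Span: 0.76 V − (-0.76 V) = 1.52 V. LSB = 1.52 V / 2^15.
V_out = V_min + code × LSB = -0.76 V + 31037 × 1.52 V / 32768
      = -0.76 V + 1.43970 V = 0.679705 V.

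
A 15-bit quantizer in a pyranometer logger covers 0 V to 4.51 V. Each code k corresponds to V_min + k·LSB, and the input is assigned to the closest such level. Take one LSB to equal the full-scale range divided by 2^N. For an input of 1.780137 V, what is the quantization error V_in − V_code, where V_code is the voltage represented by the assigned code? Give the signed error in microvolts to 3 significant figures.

−24.7 µV

Full-scale range = 4.51 V. LSB = 4.51 V / 2^15 ≈ 137.6 µV.
(V_in − V_min)/LSB = (1.780137 − (0)) × 32768/4.51 = 12933.8202 → nearest code k = 12934.
Reconstructed level: 0 + 12934 × 4.51/32768 V = 1.7801617432 V.
Error = V_in − V_code = 1.780137 − (1.7801617432) = −24.7 µV.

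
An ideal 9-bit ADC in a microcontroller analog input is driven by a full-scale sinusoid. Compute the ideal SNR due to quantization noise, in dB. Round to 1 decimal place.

55.9 dB

Ideal quantization SNR: 6.02 × 9 + 1.76 dB = 55.9 dB.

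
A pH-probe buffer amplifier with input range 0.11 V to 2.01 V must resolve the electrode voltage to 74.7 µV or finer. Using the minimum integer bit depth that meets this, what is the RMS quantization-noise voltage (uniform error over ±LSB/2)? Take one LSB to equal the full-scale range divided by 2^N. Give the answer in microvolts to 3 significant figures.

16.7 µV

Range = 2.01 − (0.11) = 1.9 V.
Need 2^N ≥ 1.9 V / 74.7 µV = 25440 → N_min = 15.
LSB = 1.9 V / 2^15 = 57.983 µV.
V_rms = LSB/√12 = 16.7 µV.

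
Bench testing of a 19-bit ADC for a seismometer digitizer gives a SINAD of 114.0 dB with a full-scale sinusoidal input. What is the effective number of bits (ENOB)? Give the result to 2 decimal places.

ENOB = (114.0 − 1.76)/6.02 = 18.6445 bits.

18.64 bits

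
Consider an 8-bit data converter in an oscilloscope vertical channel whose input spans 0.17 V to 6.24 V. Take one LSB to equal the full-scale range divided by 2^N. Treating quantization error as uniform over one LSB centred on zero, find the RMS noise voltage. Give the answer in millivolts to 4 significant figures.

6.845 mV

Full-scale range = 6.24 V − (0.17 V) = 6.07 V.
Step size = 6.07/256 V = 23.7109 mV.
RMS of a uniform error over width LSB is LSB/√12 = 6.845 mV.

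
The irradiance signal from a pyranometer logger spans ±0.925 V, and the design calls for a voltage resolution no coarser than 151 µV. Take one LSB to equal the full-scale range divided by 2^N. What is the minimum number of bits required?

14 bits

Range = 0.925 − (-0.925) = 1.85 V.
Levels needed ≥ 1.85/151 µV = 12250. 2^14 = 16384 suffices, so N_min = 14.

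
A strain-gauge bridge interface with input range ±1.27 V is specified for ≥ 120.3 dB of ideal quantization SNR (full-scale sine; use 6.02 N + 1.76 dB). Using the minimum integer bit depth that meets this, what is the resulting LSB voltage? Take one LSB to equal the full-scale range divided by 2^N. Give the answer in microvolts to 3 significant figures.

Span: 1.27 V − (-1.27 V) = 2.54 V.
Solving 6.02 N ≥ 120.3 − 1.76: N ≥ 19.691. Round up → N = 20.
LSB = 2.54 V / 2^20 = 2.42 µV.

2.42 µV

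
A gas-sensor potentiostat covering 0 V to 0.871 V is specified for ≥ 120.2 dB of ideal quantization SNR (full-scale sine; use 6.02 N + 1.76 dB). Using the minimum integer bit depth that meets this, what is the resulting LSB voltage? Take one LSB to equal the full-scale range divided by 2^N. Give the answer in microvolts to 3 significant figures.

V_FS = 0.871 V.
Solving 6.02 N ≥ 120.2 − 1.76: N ≥ 19.674. Round up → N = 20.
LSB = 0.871 V / 2^20 = 0.831 µV.

0.831 µV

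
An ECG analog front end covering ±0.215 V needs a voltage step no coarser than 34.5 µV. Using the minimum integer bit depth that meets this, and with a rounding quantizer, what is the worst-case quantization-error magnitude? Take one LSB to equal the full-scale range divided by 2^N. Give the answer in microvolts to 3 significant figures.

Range = 0.215 − (-0.215) = 0.43 V.
Levels needed ≥ 0.43/34.5 µV = 12460. 2^14 = 16384 suffices, so N_min = 14.
LSB = 0.43 V ÷ 2^14 = 0.43/16384 V = 26.245 µV.
Max error for round-to-nearest is LSB/2 = 13.1 µV.

13.1 µV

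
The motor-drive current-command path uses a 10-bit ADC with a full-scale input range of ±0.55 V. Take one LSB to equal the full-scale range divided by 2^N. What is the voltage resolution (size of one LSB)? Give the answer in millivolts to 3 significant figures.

The full-scale span is 0.55 − (-0.55) = 1.1 V.
Number of codes = 2^10 = 1024.
One LSB is 1.1 V / 1024 = 1.07 mV.

1.07 mV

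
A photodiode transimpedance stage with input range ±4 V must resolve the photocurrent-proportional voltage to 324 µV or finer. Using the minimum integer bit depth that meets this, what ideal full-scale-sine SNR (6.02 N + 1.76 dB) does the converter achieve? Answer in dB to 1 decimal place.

92.1 dB

Full-scale range = 4 V − (-4 V) = 8 V.
8 V / 324 µV = 24690. Since 2^14 = 16384 and 2^15 = 32768, N = 15.
Ideal SNR at N = 15: 6.02·15 + 1.76 = 92.1 dB.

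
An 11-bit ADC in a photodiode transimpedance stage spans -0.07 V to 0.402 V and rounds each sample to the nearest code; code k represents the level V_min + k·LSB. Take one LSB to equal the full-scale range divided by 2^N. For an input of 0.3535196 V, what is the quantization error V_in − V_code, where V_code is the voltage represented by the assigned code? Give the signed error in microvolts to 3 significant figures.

The full-scale span is 0.402 − (-0.07) = 0.472 V. LSB = 0.472 V / 2^11 ≈ 230.5 µV.
(V_in − V_min)/LSB = (0.3535196 − (-0.07)) × 2048/0.472 = 1837.6444 → nearest code k = 1838.
Reconstructed level: -0.07 + 1838 × 0.472/2048 V = 0.3536015625 V.
Error = V_in − V_code = 0.3535196 − (0.3536015625) = −82.0 µV.

−82.0 µV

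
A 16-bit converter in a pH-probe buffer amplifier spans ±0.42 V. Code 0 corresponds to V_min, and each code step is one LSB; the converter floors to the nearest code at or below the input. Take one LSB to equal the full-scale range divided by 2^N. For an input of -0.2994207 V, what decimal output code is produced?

9407

Range = 0.42 − (-0.42) = 0.84 V. LSB = 0.84 V / 2^16 ≈ 12.82 µV.
code = ⌊(V_in − V_min)/LSB⌋ = ⌊(V_in − V_min) × 2^16 / range⌋
     = ⌊(-0.2994207 − (-0.42)) × 65536 / 0.84⌋ = ⌊0.1205793 × 65536/0.84⌋
     = ⌊9407.482⌋ = 9407.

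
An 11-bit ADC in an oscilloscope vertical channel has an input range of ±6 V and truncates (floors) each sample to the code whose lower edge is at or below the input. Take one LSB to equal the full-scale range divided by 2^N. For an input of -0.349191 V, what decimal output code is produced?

The full-scale span is 6 − (-6) = 12 V. LSB = 12 V / 2^11 ≈ 5.859 mV.
V_in − V_min = -0.349191 − (-6) = 5.650809 V.
Divide by LSB: 5.650809 × 2048/12 = 964.4047.
Truncating gives code 964.

964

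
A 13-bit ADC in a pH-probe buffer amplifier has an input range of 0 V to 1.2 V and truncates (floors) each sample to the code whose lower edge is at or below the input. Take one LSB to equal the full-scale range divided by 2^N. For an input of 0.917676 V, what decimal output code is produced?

6264

Full-scale range = 1.2 V. LSB = 1.2 V / 2^13 ≈ 146.5 µV.
(V_in − V_min) × 2^13/range = (0.917676 − (0)) × 8192/1.2 = 6264.668.
Floor → code = 6264.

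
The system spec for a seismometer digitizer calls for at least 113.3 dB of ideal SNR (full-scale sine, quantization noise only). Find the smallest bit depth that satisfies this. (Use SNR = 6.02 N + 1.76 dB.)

19 bits

Solving 6.02 N ≥ 113.3 − 1.76: N ≥ 18.528. Round up → N = 19.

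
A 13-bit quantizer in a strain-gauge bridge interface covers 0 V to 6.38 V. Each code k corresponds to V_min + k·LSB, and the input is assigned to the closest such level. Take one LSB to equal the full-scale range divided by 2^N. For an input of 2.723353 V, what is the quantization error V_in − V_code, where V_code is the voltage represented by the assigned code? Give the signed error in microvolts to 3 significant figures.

Full-scale range = 6.38 V. LSB = 6.38 V / 2^13 ≈ 0.7788 mV.
(V_in − V_min)/LSB = (2.723353 − (0)) × 8192/6.38 = 3496.8194 → nearest code k = 3497.
V_code = V_min + k × range/2^13 = 0 + 3497 × 6.38/8192 = 2.723493652 V.
Error = V_in − V_code = 2.723353 − (2.723493652) = −141 µV.

−141 µV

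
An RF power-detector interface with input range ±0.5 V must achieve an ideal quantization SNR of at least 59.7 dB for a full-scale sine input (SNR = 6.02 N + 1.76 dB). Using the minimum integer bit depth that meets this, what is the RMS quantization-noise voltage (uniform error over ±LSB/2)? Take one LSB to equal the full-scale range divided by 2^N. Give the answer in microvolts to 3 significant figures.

Range = 0.5 − (-0.5) = 1 V.
Required N = ⌈(59.7 − 1.76)/6.02⌉ = ⌈9.625⌉ = 10.
LSB = 1 V ÷ 2^10 = 1/1024 V = 0.97656 mV.
σ_q = LSB/√12 = 0.97656 mV/3.4641 = 282 µV.

282 µV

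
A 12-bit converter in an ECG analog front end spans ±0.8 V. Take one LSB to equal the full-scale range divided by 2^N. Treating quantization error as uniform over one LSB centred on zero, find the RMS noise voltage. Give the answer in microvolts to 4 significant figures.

The full-scale span is 0.8 − (-0.8) = 1.6 V.
LSB = 1.6 V / 2^12 = 390.625 µV.
V_rms = LSB/√12 = 390.625 µV / √12 = 112.8 µV.

112.8 µV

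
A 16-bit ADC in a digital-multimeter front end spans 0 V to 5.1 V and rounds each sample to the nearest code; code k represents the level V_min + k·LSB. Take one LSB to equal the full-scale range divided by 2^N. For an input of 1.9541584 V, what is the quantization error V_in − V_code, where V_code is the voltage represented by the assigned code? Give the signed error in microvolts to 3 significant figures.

V_FS = 5.1 V. LSB = 5.1 V / 2^16 ≈ 77.82 µV.
Position in LSBs: (1.9541584 − (0)) × 65536/5.1 = 25111.3186; rounding gives k = 25111.
V_code = V_min + k × range/2^16 = 0 + 25111 × 5.1/65536 = 1.9541336060 V.
V_in − V_code = 1.9541584 − (1.9541336060) = +24.8 µV.

+24.8 µV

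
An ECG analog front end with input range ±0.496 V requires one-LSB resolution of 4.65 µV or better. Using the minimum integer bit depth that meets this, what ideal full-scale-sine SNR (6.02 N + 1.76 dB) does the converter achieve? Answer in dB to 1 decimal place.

110.1 dB

Full-scale range = 0.496 V − (-0.496 V) = 0.992 V.
0.992 V / 4.65 µV = 213300. Since 2^17 = 131072 and 2^18 = 262144, N = 18.
6.02(18) + 1.76 = 110.12 dB.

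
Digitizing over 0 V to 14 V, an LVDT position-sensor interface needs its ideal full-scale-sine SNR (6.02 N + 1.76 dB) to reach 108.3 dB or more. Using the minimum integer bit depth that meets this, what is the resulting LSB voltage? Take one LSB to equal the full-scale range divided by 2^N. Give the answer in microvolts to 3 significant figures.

53.4 µV

Full-scale range = 14 V.
6.02 N + 1.76 ≥ 108.3 gives N ≥ 17.698, so the minimum integer is 18.
One LSB is 14 V / 262144 = 53.4 µV.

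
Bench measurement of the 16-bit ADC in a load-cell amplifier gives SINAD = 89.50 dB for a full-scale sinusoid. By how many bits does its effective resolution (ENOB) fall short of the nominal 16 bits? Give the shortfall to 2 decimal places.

1.43 bits

ENOB = (SINAD − 1.76)/6.02 = (89.50 − 1.76)/6.02 = 14.5748 bits.
16 − 14.5748 = 1.43 bits below nominal.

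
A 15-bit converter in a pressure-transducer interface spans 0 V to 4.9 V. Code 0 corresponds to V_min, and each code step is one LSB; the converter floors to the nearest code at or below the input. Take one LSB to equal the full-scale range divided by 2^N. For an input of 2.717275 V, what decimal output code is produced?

18171

V_FS = 4.9 V. LSB = 4.9 V / 2^15 ≈ 149.5 µV.
V_in − V_min = 2.717275 − (0) = 2.717275 V.
Divide by LSB: 2.717275 × 32768/4.9 = 18171.3607.
Truncating gives code 18171.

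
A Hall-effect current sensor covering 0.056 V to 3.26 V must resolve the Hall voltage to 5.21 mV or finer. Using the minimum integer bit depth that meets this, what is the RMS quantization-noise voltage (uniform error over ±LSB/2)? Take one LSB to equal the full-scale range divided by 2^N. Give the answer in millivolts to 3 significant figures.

0.903 mV

Span: 3.26 V − (0.056 V) = 3.204 V.
Levels needed ≥ 3.204/5.21 mV = 615.0. 2^10 = 1024 suffices, so N_min = 10.
One LSB is 3.204 V / 1024 = 3.1289 mV.
V_rms = LSB/√12 = 0.903 mV.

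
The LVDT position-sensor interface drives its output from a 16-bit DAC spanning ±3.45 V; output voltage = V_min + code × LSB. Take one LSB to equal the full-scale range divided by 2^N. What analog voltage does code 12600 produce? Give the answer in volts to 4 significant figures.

Range = 3.45 − (-3.45) = 6.9 V. LSB = 6.9 V / 2^16.
V_out = V_min + code × LSB = -3.45 V + 12600 × 6.9 V / 65536
      = -3.45 + 1.32660 = -2.12340 V.

-2.123 V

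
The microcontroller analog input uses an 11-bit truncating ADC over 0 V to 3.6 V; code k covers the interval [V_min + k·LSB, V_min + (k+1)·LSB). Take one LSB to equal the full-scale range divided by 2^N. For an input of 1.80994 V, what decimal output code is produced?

1029

Span = 3.6 V. LSB = 3.6 V / 2^11 ≈ 1.758 mV.
(V_in − V_min) × 2^11/range = (1.80994 − (0)) × 2048/3.6 = 1029.655.
Floor → code = 1029.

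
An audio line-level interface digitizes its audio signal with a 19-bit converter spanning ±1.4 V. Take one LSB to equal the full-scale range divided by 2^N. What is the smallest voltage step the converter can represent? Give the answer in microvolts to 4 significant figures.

5.341 µV

Span: 1.4 V − (-1.4 V) = 2.8 V.
Number of codes = 2^19 = 524288.
One LSB is 2.8 V / 524288 = 5.341 µV.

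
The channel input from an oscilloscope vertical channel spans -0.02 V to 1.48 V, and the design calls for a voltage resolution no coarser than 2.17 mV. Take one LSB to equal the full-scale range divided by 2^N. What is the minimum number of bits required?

Full-scale range = 1.48 V − (-0.02 V) = 1.5 V.
Required number of levels: 1.5/2.17 mV = 691.24; smallest N with 2^N ≥ that is 10.

10 bits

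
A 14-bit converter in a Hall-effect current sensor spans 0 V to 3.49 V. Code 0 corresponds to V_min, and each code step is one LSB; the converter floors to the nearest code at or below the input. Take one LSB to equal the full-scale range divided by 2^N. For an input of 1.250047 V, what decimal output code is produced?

Range is 3.49 V. LSB = 3.49 V / 2^14 ≈ 213.0 µV.
code = ⌊(V_in − V_min)/LSB⌋ = ⌊(V_in − V_min) × 2^14 / range⌋
     = ⌊(1.250047 − (0)) × 16384 / 3.49⌋ = ⌊1.250047 × 16384/3.49⌋
     = ⌊5868.415⌋ = 5868.

5868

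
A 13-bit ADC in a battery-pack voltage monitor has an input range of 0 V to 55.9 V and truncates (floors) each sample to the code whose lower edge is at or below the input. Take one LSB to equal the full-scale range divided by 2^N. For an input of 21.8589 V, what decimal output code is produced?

Span = 55.9 V. LSB = 55.9 V / 2^13 ≈ 6.824 mV.
V_in − V_min = 21.8589 − (0) = 21.8589 V.
Divide by LSB: 21.8589 × 8192/55.9 = 3203.3651.
Truncating gives code 3203.

3203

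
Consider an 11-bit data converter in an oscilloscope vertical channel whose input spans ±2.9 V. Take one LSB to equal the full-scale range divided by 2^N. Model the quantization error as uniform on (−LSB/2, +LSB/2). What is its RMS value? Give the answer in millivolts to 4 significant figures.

Range = 2.9 − (-2.9) = 5.8 V.
LSB = 5.8 V / 2^11 = 2.83203 mV.
For a uniform distribution on [−LSB/2, +LSB/2], V_rms = LSB/√12 = 2.83203 mV/3.4641 = 0.8175 mV.

0.8175 mV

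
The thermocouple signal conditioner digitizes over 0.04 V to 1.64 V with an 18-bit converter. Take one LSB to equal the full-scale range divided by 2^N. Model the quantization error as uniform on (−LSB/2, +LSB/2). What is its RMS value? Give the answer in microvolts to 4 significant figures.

Range = 1.64 − (0.04) = 1.6 V.
One LSB is 1.6 V / 262144 = 6.10352 µV.
V_rms = LSB/√12 = 6.10352 µV / √12 = 1.762 µV.

1.762 µV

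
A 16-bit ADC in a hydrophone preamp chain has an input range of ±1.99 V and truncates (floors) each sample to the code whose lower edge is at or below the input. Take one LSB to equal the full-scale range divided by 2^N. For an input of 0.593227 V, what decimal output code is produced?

The full-scale span is 1.99 − (-1.99) = 3.98 V. LSB = 3.98 V / 2^16 ≈ 60.73 µV.
(V_in − V_min) × 2^16/range = (0.593227 − (-1.99)) × 65536/3.98 = 42536.273.
Floor → code = 42536.

42536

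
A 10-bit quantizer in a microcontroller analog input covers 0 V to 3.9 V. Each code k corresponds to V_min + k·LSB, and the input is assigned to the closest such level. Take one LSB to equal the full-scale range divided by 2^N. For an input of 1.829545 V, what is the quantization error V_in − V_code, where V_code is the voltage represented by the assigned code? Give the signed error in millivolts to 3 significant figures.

+1.42 mV

V_FS = 3.9 V. LSB = 3.9 V / 2^10 ≈ 3.809 mV.
Position in LSBs: (1.829545 − (0)) × 1024/3.9 = 480.3728; rounding gives k = 480.
Reconstructed level: 0 + 480 × 3.9/1024 V = 1.828125000 V.
e = 1.829545 − (1.828125000) = +1.42 mV.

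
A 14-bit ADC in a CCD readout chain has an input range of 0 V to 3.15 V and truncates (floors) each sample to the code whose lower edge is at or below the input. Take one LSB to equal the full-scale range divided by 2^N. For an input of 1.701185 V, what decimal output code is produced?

8848

V_FS = 3.15 V. LSB = 3.15 V / 2^14 ≈ 192.3 µV.
(V_in − V_min) × 2^14/range = (1.701185 − (0)) × 16384/3.15 = 8848.322.
Floor → code = 8848.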